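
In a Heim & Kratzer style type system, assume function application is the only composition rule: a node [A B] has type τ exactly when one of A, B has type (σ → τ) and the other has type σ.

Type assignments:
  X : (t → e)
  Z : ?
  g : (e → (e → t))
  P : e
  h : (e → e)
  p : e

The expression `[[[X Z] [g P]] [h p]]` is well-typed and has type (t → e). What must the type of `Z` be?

((t → e) → ((e → t) → (e → (t → e))))

[[[X Z] [g P]] [h p]] is required to be (t → e). [h p] : e cannot yield (t → e) as functor, so [[X Z] [g P]] : (e → (t → e)).
[[X Z] [g P]] is required to be (e → (t → e)). [g P] : (e → t) cannot yield (e → (t → e)) as functor, so [X Z] : ((e → t) → (e → (t → e))).
[X Z] is required to be ((e → t) → (e → (t → e))). X : (t → e) cannot yield ((e → t) → (e → (t → e))) as functor, so Z : ((t → e) → ((e → t) → (e → (t → e)))).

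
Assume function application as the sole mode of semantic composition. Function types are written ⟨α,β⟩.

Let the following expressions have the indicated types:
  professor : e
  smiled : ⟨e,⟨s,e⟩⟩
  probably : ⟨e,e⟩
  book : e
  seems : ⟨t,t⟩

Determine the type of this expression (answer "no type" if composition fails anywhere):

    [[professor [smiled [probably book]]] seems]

no type

At [probably book], probably : ⟨e,e⟩ takes book : e, giving e.
At [smiled [probably book]], smiled : ⟨e,⟨s,e⟩⟩ takes [probably book] : e, giving ⟨s,e⟩.
[professor [smiled [probably book]]]: e and ⟨s,e⟩ cannot combine by function application — type clash.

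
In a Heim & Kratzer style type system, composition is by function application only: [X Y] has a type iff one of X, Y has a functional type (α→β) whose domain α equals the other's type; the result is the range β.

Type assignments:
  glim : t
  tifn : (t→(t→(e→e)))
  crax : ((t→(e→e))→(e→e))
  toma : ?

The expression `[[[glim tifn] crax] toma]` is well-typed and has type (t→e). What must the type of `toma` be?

[[[glim tifn] crax] toma] is required to be (t→e). [[glim tifn] crax] : (e→e) cannot yield (t→e) as functor, so toma : ((e→e)→(t→e)).

((e→e)→(t→e))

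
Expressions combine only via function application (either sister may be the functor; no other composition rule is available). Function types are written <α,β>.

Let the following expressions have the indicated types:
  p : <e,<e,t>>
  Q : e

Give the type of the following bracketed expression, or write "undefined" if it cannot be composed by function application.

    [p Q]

[p Q] — p of type <e,<e,t>> combines with Q of type e: type <e,t>.

<e,t>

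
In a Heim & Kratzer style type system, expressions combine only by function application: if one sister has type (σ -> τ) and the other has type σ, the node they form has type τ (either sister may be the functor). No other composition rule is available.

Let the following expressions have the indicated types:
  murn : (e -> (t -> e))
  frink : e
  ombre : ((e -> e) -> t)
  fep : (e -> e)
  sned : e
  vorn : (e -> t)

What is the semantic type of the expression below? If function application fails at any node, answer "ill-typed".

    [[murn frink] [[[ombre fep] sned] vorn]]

[murn frink] — murn of type (e -> (t -> e)) combines with frink of type e: type (t -> e).
[ombre fep] — ombre of type ((e -> e) -> t) combines with fep of type (e -> e): type t.
[[ombre fep] sned]: t and e cannot combine by function application — type clash.

ill-typed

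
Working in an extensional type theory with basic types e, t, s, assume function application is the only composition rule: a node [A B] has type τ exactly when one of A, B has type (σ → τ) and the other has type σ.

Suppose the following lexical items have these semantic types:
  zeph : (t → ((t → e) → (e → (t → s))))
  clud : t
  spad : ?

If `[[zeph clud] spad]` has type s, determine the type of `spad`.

At [[zeph clud] spad] (required: s): [zeph clud] is ((t → e) → (e → (t → s))), which is not a function with range s; hence spad is the functor — type (((t → e) → (e → (t → s))) → s).

(((t → e) → (e → (t → s))) → s)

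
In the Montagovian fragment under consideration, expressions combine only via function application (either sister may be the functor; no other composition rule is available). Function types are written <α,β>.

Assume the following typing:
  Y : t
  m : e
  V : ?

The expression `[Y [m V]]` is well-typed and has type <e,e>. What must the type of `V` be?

[Y [m V]] must have type <e,e>. The sister Y has type t; that is not a function onto <e,e>, so [m V] must be the functor, of type <t,<e,e>>.
[m V] must have type <t,<e,e>>. The sister m has type e; that is not a function onto <t,<e,e>>, so V must be the functor, of type <e,<t,<e,e>>>.

<e,<t,<e,e>>>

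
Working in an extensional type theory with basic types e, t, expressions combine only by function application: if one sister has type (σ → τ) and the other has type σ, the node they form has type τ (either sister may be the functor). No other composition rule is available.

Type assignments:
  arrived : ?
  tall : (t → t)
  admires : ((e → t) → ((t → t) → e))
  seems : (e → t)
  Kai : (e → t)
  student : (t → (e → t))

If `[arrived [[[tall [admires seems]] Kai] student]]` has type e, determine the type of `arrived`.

[arrived [[[tall [admires seems]] Kai] student]] must have type e. The sister [[[tall [admires seems]] Kai] student] has type (e → t); that is not a function onto e, so arrived must be the functor, of type ((e → t) → e).

((e → t) → e)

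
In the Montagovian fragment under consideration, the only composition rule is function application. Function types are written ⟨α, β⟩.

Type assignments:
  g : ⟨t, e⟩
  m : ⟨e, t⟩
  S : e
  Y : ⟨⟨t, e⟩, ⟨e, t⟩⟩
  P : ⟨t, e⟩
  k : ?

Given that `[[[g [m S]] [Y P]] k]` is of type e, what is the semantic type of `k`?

For [[[g [m S]] [Y P]] k] to have type e with [[g [m S]] [Y P]] of type t, k must be the function: k : ⟨t, e⟩.

⟨t, e⟩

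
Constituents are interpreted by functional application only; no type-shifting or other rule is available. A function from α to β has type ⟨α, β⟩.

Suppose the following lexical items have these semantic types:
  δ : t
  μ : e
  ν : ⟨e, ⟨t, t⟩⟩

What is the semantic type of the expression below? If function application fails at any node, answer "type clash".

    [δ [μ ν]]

t

[μ ν]: ν is ⟨e, ⟨t, t⟩⟩, μ is e; result ⟨t, t⟩.
[δ [μ ν]]: [μ ν] is ⟨t, t⟩, δ is t; result t.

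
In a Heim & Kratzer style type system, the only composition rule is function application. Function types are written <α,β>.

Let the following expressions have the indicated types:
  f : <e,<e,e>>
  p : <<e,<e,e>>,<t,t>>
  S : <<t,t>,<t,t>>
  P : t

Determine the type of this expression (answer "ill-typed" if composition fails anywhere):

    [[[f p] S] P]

t

[f p]: functor p : <<e,<e,e>>,<t,t>>, argument f : <e,<e,e>>; result <t,t>.
[[f p] S]: functor S : <<t,t>,<t,t>>, argument [f p] : <t,t>; result <t,t>.
[[[f p] S] P]: functor [[f p] S] : <t,t>, argument P : t; result t.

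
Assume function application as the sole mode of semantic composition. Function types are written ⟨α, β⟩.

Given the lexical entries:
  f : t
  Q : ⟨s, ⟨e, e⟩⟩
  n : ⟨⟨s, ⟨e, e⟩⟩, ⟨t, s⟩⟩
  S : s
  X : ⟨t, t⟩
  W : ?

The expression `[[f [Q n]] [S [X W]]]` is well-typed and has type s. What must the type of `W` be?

⟨⟨t, t⟩, ⟨s, ⟨s, s⟩⟩⟩

For [[f [Q n]] [S [X W]]] to have type s with [f [Q n]] of type s, [S [X W]] must be the function: [S [X W]] : ⟨s, s⟩.
For [S [X W]] to have type ⟨s, s⟩ with S of type s, [X W] must be the function: [X W] : ⟨s, ⟨s, s⟩⟩.
For [X W] to have type ⟨s, ⟨s, s⟩⟩ with X of type ⟨t, t⟩, W must be the function: W : ⟨⟨t, t⟩, ⟨s, ⟨s, s⟩⟩⟩.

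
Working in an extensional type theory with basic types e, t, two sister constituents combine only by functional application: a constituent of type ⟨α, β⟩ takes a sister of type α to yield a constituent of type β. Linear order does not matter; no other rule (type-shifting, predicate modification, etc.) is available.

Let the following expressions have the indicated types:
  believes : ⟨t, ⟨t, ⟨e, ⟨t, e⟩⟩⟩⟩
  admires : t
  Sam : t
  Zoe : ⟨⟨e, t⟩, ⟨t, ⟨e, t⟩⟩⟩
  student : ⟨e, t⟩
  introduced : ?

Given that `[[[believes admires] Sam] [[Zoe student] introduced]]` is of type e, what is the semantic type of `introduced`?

For [[[believes admires] Sam] [[Zoe student] introduced]] to have type e with [[believes admires] Sam] of type ⟨e, ⟨t, e⟩⟩, [[Zoe student] introduced] must be the function: [[Zoe student] introduced] : ⟨⟨e, ⟨t, e⟩⟩, e⟩.
For [[Zoe student] introduced] to have type ⟨⟨e, ⟨t, e⟩⟩, e⟩ with [Zoe student] of type ⟨t, ⟨e, t⟩⟩, introduced must be the function: introduced : ⟨⟨t, ⟨e, t⟩⟩, ⟨⟨e, ⟨t, e⟩⟩, e⟩⟩.

⟨⟨t, ⟨e, t⟩⟩, ⟨⟨e, ⟨t, e⟩⟩, e⟩⟩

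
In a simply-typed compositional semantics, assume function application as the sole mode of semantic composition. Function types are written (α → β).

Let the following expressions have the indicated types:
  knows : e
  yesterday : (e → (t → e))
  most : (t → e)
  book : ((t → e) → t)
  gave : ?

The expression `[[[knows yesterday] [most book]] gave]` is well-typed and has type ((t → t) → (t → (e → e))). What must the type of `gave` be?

[[[knows yesterday] [most book]] gave] is required to be ((t → t) → (t → (e → e))). [[knows yesterday] [most book]] : e cannot yield ((t → t) → (t → (e → e))) as functor, so gave : (e → ((t → t) → (t → (e → e)))).

(e → ((t → t) → (t → (e → e))))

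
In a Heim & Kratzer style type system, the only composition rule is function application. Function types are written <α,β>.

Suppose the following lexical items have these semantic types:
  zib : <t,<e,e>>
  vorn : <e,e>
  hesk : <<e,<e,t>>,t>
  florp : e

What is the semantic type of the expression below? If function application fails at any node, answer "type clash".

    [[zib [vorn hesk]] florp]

At [vorn hesk]: neither <e,e> nor <<e,<e,t>>,t> can take the other as argument; the node is ill-typed.

type clash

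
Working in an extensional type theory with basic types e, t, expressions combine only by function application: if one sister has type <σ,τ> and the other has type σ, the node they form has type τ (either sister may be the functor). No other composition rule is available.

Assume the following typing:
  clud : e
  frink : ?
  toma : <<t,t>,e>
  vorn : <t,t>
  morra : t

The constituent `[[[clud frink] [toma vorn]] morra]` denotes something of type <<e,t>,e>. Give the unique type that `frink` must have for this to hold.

At [[[clud frink] [toma vorn]] morra] (required: <<e,t>,e>): morra is t, which is not a function with range <<e,t>,e>; hence [[clud frink] [toma vorn]] is the functor — type <t,<<e,t>,e>>.
At [[clud frink] [toma vorn]] (required: <t,<<e,t>,e>>): [toma vorn] is e, which is not a function with range <t,<<e,t>,e>>; hence [clud frink] is the functor — type <e,<t,<<e,t>,e>>>.
At [clud frink] (required: <e,<t,<<e,t>,e>>>): clud is e, which is not a function with range <e,<t,<<e,t>,e>>>; hence frink is the functor — type <e,<e,<t,<<e,t>,e>>>>.

<e,<e,<t,<<e,t>,e>>>>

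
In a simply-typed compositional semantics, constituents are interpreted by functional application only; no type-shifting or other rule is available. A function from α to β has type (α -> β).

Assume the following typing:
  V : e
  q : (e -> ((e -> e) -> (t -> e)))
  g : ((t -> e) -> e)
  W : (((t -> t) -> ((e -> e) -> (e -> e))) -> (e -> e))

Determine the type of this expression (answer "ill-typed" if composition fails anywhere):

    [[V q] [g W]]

[V q]: functor q : (e -> ((e -> e) -> (t -> e))), argument V : e; result ((e -> e) -> (t -> e)).
At [g W]: neither ((t -> e) -> e) nor (((t -> t) -> ((e -> e) -> (e -> e))) -> (e -> e)) can take the other as argument; the node is ill-typed.

ill-typed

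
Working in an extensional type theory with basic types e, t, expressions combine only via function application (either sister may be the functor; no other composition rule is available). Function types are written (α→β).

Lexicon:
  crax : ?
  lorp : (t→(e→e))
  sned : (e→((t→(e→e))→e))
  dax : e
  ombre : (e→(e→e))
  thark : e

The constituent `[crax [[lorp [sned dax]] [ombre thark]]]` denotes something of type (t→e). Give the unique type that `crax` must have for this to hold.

(e→(t→e))

[crax [[lorp [sned dax]] [ombre thark]]] must have type (t→e). The sister [[lorp [sned dax]] [ombre thark]] has type e; that is not a function onto (t→e), so crax must be the functor, of type (e→(t→e)).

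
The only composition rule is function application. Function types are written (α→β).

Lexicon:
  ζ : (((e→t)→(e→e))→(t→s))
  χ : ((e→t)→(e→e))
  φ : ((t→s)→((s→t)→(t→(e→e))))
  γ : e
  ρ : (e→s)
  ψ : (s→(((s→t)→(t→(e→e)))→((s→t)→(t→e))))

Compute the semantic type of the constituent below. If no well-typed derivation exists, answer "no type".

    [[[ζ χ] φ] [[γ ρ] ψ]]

[ζ χ]: ζ is (((e→t)→(e→e))→(t→s)), χ is ((e→t)→(e→e)); result (t→s).
[[ζ χ] φ]: φ is ((t→s)→((s→t)→(t→(e→e)))), [ζ χ] is (t→s); result ((s→t)→(t→(e→e))).
[γ ρ]: ρ is (e→s), γ is e; result s.
[[γ ρ] ψ]: ψ is (s→(((s→t)→(t→(e→e)))→((s→t)→(t→e)))), [γ ρ] is s; result (((s→t)→(t→(e→e)))→((s→t)→(t→e))).
[[[ζ χ] φ] [[γ ρ] ψ]]: [[γ ρ] ψ] is (((s→t)→(t→(e→e)))→((s→t)→(t→e))), [[ζ χ] φ] is ((s→t)→(t→(e→e))); result ((s→t)→(t→e)).

((s→t)→(t→e))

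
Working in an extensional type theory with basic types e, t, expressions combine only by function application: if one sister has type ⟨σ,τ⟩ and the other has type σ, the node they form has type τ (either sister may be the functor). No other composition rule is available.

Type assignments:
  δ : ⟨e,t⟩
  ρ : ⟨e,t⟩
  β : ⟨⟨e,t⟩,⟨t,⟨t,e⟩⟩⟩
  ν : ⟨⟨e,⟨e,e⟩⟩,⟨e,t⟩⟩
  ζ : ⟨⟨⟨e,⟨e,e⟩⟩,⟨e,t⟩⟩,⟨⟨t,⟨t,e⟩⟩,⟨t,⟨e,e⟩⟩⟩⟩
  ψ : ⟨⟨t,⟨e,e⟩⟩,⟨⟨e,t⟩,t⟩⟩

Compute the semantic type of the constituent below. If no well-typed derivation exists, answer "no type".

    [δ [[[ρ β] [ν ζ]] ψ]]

t

[ρ β] — β of type ⟨⟨e,t⟩,⟨t,⟨t,e⟩⟩⟩ combines with ρ of type ⟨e,t⟩: type ⟨t,⟨t,e⟩⟩.
[ν ζ] — ζ of type ⟨⟨⟨e,⟨e,e⟩⟩,⟨e,t⟩⟩,⟨⟨t,⟨t,e⟩⟩,⟨t,⟨e,e⟩⟩⟩⟩ combines with ν of type ⟨⟨e,⟨e,e⟩⟩,⟨e,t⟩⟩: type ⟨⟨t,⟨t,e⟩⟩,⟨t,⟨e,e⟩⟩⟩.
[[ρ β] [ν ζ]] — [ν ζ] of type ⟨⟨t,⟨t,e⟩⟩,⟨t,⟨e,e⟩⟩⟩ combines with [ρ β] of type ⟨t,⟨t,e⟩⟩: type ⟨t,⟨e,e⟩⟩.
[[[ρ β] [ν ζ]] ψ] — ψ of type ⟨⟨t,⟨e,e⟩⟩,⟨⟨e,t⟩,t⟩⟩ combines with [[ρ β] [ν ζ]] of type ⟨t,⟨e,e⟩⟩: type ⟨⟨e,t⟩,t⟩.
[δ [[[ρ β] [ν ζ]] ψ]] — [[[ρ β] [ν ζ]] ψ] of type ⟨⟨e,t⟩,t⟩ combines with δ of type ⟨e,t⟩: type t.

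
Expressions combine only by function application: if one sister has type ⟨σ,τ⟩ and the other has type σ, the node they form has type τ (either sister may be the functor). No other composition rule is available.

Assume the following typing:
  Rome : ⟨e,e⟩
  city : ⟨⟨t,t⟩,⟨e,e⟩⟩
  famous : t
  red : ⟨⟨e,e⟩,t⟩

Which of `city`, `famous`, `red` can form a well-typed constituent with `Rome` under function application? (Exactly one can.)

red

city : ⟨⟨t,t⟩,⟨e,e⟩⟩ — Rome needs e; city needs ⟨t,t⟩; neither fits.
famous : t — Rome needs e; famous needs nothing (atomic); neither fits.
red — combines: red : ⟨⟨e,e⟩,t⟩ takes Rome : ⟨e,e⟩ as argument, giving t.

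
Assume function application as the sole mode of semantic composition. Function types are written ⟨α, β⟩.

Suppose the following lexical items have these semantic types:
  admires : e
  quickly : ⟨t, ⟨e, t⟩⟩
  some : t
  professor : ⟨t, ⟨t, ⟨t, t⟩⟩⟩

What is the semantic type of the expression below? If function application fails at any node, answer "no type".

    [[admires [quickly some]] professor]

⟨t, ⟨t, t⟩⟩

[quickly some]: ⟨t, ⟨e, t⟩⟩ applied to t yields ⟨e, t⟩.
[admires [quickly some]]: ⟨e, t⟩ applied to e yields t.
[[admires [quickly some]] professor]: ⟨t, ⟨t, ⟨t, t⟩⟩⟩ applied to t yields ⟨t, ⟨t, t⟩⟩.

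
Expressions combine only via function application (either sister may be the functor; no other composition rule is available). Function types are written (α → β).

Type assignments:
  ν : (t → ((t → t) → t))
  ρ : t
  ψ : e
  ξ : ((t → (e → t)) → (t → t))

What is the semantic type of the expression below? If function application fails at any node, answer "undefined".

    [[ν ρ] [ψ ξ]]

[ν ρ]: (t → ((t → t) → t)) applied to t yields ((t → t) → t).
At [ψ ξ]: neither e nor ((t → (e → t)) → (t → t)) can take the other as argument; the node is ill-typed.

undefined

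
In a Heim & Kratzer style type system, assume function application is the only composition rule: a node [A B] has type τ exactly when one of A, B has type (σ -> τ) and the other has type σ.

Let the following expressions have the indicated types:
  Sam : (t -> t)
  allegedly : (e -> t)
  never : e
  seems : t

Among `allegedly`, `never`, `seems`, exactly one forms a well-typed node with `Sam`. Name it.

allegedly : (e -> t) — neither side's domain matches the other.
never : e — neither side's domain matches the other.
seems — combines: Sam : (t -> t) takes seems : t as argument, giving t.

seems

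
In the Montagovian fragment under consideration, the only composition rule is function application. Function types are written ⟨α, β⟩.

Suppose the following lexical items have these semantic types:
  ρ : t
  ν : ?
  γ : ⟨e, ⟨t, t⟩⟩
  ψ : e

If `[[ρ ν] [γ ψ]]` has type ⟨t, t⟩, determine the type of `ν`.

[[ρ ν] [γ ψ]] is required to be ⟨t, t⟩. [γ ψ] : ⟨t, t⟩ cannot yield ⟨t, t⟩ as functor, so [ρ ν] : ⟨⟨t, t⟩, ⟨t, t⟩⟩.
[ρ ν] is required to be ⟨⟨t, t⟩, ⟨t, t⟩⟩. ρ : t cannot yield ⟨⟨t, t⟩, ⟨t, t⟩⟩ as functor, so ν : ⟨t, ⟨⟨t, t⟩, ⟨t, t⟩⟩⟩.

⟨t, ⟨⟨t, t⟩, ⟨t, t⟩⟩⟩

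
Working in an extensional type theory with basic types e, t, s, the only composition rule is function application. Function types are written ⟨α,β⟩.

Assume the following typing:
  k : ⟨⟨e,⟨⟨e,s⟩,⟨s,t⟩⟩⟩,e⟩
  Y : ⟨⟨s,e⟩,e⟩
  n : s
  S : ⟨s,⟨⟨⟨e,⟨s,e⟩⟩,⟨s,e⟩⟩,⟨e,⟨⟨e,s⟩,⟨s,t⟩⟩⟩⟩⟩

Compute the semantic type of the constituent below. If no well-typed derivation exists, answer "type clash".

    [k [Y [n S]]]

type clash

[n S]: S is ⟨s,⟨⟨⟨e,⟨s,e⟩⟩,⟨s,e⟩⟩,⟨e,⟨⟨e,s⟩,⟨s,t⟩⟩⟩⟩⟩, n is s; result ⟨⟨⟨e,⟨s,e⟩⟩,⟨s,e⟩⟩,⟨e,⟨⟨e,s⟩,⟨s,t⟩⟩⟩⟩.
At [Y [n S]]: neither ⟨⟨s,e⟩,e⟩ nor ⟨⟨⟨e,⟨s,e⟩⟩,⟨s,e⟩⟩,⟨e,⟨⟨e,s⟩,⟨s,t⟩⟩⟩⟩ can take the other as argument; the node is ill-typed.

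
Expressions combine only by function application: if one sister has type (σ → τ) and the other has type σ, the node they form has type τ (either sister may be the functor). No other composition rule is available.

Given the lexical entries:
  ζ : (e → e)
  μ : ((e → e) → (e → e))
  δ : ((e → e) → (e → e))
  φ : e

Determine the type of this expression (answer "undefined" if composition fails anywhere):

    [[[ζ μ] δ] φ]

[ζ μ] — μ of type ((e → e) → (e → e)) combines with ζ of type (e → e): type (e → e).
[[ζ μ] δ] — δ of type ((e → e) → (e → e)) combines with [ζ μ] of type (e → e): type (e → e).
[[[ζ μ] δ] φ] — [[ζ μ] δ] of type (e → e) combines with φ of type e: type e.

e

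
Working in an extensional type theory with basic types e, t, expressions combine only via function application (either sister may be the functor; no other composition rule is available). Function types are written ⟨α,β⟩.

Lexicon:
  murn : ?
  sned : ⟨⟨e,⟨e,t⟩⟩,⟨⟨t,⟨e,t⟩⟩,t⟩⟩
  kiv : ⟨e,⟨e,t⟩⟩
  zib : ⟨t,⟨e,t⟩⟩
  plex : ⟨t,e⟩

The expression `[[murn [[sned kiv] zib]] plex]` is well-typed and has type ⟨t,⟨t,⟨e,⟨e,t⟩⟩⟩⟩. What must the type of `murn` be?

⟨t,⟨⟨t,e⟩,⟨t,⟨t,⟨e,⟨e,t⟩⟩⟩⟩⟩⟩

[[murn [[sned kiv] zib]] plex] must have type ⟨t,⟨t,⟨e,⟨e,t⟩⟩⟩⟩. The sister plex has type ⟨t,e⟩; that is not a function onto ⟨t,⟨t,⟨e,⟨e,t⟩⟩⟩⟩, so [murn [[sned kiv] zib]] must be the functor, of type ⟨⟨t,e⟩,⟨t,⟨t,⟨e,⟨e,t⟩⟩⟩⟩⟩.
[murn [[sned kiv] zib]] must have type ⟨⟨t,e⟩,⟨t,⟨t,⟨e,⟨e,t⟩⟩⟩⟩⟩. The sister [[sned kiv] zib] has type t; that is not a function onto ⟨⟨t,e⟩,⟨t,⟨t,⟨e,⟨e,t⟩⟩⟩⟩⟩, so murn must be the functor, of type ⟨t,⟨⟨t,e⟩,⟨t,⟨t,⟨e,⟨e,t⟩⟩⟩⟩⟩⟩.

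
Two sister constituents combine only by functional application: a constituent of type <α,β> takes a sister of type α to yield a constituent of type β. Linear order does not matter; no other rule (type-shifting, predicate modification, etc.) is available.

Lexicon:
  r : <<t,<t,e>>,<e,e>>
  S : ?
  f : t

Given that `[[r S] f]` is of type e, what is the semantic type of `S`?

[[r S] f] must have type e. The sister f has type t; that is not a function onto e, so [r S] must be the functor, of type <t,e>.
[r S] must have type <t,e>. The sister r has type <<t,<t,e>>,<e,e>>; that is not a function onto <t,e>, so S must be the functor, of type <<<t,<t,e>>,<e,e>>,<t,e>>.

<<<t,<t,e>>,<e,e>>,<t,e>>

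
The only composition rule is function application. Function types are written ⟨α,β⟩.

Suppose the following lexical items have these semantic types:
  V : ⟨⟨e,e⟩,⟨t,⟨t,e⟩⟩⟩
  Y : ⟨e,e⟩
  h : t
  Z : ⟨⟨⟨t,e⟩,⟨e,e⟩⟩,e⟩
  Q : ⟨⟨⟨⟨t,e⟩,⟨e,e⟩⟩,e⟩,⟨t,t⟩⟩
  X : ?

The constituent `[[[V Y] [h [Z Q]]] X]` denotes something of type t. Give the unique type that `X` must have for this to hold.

⟨⟨t,e⟩,t⟩

At [[[V Y] [h [Z Q]]] X] (required: t): [[V Y] [h [Z Q]]] is ⟨t,e⟩, which is not a function with range t; hence X is the functor — type ⟨⟨t,e⟩,t⟩.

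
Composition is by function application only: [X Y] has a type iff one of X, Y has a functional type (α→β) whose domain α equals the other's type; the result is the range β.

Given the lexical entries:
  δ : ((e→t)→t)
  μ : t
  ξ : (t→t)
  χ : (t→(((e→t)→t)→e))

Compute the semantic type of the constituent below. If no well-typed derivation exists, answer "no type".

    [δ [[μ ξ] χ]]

[μ ξ] — ξ of type (t→t) combines with μ of type t: type t.
[[μ ξ] χ] — χ of type (t→(((e→t)→t)→e)) combines with [μ ξ] of type t: type (((e→t)→t)→e).
[δ [[μ ξ] χ]] — [[μ ξ] χ] of type (((e→t)→t)→e) combines with δ of type ((e→t)→t): type e.

e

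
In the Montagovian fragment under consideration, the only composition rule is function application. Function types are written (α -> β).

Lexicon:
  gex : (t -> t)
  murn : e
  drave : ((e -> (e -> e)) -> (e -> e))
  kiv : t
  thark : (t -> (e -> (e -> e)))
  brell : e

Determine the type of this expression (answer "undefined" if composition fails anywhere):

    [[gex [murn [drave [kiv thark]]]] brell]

undefined

[kiv thark]: thark is (t -> (e -> (e -> e))), kiv is t; result (e -> (e -> e)).
[drave [kiv thark]]: drave is ((e -> (e -> e)) -> (e -> e)), [kiv thark] is (e -> (e -> e)); result (e -> e).
[murn [drave [kiv thark]]]: [drave [kiv thark]] is (e -> e), murn is e; result e.
[gex [murn [drave [kiv thark]]]]: (t -> t) with e — neither is a function whose domain matches the other; composition fails here.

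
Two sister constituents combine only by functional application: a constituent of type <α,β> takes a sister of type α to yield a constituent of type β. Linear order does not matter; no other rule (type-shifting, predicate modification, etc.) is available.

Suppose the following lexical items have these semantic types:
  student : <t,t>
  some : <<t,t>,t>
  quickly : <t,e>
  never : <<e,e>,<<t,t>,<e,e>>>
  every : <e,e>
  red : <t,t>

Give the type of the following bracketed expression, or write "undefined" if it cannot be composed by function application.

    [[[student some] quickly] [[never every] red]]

[student some]: <<t,t>,t> applied to <t,t> yields t.
[[student some] quickly]: <t,e> applied to t yields e.
[never every]: <<e,e>,<<t,t>,<e,e>>> applied to <e,e> yields <<t,t>,<e,e>>.
[[never every] red]: <<t,t>,<e,e>> applied to <t,t> yields <e,e>.
[[[student some] quickly] [[never every] red]]: <e,e> applied to e yields e.

e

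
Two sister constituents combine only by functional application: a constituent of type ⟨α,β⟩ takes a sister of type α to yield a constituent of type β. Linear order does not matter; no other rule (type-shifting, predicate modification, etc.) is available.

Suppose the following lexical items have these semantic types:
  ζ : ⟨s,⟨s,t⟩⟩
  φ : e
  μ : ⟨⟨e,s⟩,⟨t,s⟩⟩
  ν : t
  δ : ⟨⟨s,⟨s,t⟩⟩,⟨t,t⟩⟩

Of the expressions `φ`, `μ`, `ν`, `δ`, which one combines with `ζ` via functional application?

φ : e — neither side's domain matches the other.
μ : ⟨⟨e,s⟩,⟨t,s⟩⟩ — neither side's domain matches the other.
ν : t — neither side's domain matches the other.
δ — combines: δ : ⟨⟨s,⟨s,t⟩⟩,⟨t,t⟩⟩ takes ζ : ⟨s,⟨s,t⟩⟩ as argument, giving ⟨t,t⟩.

δ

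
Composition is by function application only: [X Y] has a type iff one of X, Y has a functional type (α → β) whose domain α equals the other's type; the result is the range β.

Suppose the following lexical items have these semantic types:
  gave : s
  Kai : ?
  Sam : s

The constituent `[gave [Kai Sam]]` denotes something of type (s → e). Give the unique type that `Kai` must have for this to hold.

(s → (s → (s → e)))

At [gave [Kai Sam]] (required: (s → e)): gave is s, which is not a function with range (s → e); hence [Kai Sam] is the functor — type (s → (s → e)).
At [Kai Sam] (required: (s → (s → e))): Sam is s, which is not a function with range (s → (s → e)); hence Kai is the functor — type (s → (s → (s → e))).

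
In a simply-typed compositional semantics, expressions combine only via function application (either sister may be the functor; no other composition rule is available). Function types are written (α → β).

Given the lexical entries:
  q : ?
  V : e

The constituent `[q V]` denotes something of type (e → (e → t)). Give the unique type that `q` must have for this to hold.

(e → (e → (e → t)))

At [q V] (required: (e → (e → t))): V is e, which is not a function with range (e → (e → t)); hence q is the functor — type (e → (e → (e → t))).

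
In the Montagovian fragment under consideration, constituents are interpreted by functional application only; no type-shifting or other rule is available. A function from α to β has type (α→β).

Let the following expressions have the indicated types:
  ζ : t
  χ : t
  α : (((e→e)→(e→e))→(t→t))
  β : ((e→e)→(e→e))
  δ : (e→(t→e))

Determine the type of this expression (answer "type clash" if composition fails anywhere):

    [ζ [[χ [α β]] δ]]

[α β]: (((e→e)→(e→e))→(t→t)) applied to ((e→e)→(e→e)) yields (t→t).
[χ [α β]]: (t→t) applied to t yields t.
[[χ [α β]] δ]: t with (e→(t→e)) — neither is a function whose domain matches the other; composition fails here.

type clash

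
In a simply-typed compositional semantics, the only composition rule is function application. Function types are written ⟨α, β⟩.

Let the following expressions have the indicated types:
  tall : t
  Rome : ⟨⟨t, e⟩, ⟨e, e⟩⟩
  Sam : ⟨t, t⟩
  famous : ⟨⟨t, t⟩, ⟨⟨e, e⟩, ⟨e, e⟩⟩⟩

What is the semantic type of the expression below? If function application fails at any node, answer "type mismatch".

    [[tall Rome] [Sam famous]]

[tall Rome]: t with ⟨⟨t, e⟩, ⟨e, e⟩⟩ — neither is a function whose domain matches the other; composition fails here.

type mismatch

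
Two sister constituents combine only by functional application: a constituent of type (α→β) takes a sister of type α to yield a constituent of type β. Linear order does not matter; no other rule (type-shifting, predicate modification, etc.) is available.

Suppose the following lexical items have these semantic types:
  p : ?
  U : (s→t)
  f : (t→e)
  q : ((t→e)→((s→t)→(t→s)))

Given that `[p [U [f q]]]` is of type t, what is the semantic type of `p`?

((t→s)→t)

[p [U [f q]]] must have type t. The sister [U [f q]] has type (t→s); that is not a function onto t, so p must be the functor, of type ((t→s)→t).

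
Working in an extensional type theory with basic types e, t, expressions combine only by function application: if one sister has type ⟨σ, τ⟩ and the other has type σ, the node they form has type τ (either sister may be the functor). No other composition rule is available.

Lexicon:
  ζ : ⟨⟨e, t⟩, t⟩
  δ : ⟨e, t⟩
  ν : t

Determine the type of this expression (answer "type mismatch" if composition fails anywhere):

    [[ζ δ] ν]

[ζ δ] — ζ of type ⟨⟨e, t⟩, t⟩ combines with δ of type ⟨e, t⟩: type t.
[[ζ δ] ν]: t and t cannot combine by function application — type clash.

type mismatch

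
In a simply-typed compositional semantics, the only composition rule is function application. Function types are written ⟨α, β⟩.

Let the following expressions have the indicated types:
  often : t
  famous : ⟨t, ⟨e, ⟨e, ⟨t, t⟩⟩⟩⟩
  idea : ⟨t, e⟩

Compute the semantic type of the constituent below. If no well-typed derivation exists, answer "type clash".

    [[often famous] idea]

[often famous]: famous is ⟨t, ⟨e, ⟨e, ⟨t, t⟩⟩⟩⟩, often is t; result ⟨e, ⟨e, ⟨t, t⟩⟩⟩.
[[often famous] idea]: ⟨e, ⟨e, ⟨t, t⟩⟩⟩ and ⟨t, e⟩ cannot combine by function application — type clash.

type clash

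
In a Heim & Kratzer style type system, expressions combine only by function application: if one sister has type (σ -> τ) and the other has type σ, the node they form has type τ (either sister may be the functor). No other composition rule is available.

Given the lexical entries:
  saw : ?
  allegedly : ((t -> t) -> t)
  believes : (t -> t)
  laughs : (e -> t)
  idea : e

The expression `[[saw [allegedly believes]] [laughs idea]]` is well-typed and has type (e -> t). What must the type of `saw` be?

(t -> (t -> (e -> t)))

At [[saw [allegedly believes]] [laughs idea]] (required: (e -> t)): [laughs idea] is t, which is not a function with range (e -> t); hence [saw [allegedly believes]] is the functor — type (t -> (e -> t)).
At [saw [allegedly believes]] (required: (t -> (e -> t))): [allegedly believes] is t, which is not a function with range (t -> (e -> t)); hence saw is the functor — type (t -> (t -> (e -> t))).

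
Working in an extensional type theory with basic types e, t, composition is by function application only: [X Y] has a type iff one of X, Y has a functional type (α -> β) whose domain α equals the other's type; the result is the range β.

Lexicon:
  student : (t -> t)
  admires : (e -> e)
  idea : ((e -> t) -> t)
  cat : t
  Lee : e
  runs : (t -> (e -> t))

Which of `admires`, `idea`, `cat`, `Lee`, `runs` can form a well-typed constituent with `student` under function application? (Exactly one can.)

cat

admires : (e -> e) — no; student wants t, and admires wants e.
idea : ((e -> t) -> t) — no; student wants t, and idea wants (e -> t).
cat — combines: student : (t -> t) takes cat : t as argument, giving t.
Lee : e — no; student wants t, and Lee wants nothing (atomic).
runs : (t -> (e -> t)) — no; student wants t, and runs wants t.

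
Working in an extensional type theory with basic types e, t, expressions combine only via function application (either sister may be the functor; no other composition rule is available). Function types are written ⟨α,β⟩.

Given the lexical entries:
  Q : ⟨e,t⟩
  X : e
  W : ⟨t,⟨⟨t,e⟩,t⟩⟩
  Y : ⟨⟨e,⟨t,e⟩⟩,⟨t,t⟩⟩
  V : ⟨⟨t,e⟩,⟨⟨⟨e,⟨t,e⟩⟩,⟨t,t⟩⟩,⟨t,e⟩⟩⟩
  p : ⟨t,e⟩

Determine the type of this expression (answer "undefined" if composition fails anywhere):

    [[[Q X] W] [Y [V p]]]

[Q X]: functor Q : ⟨e,t⟩, argument X : e; result t.
[[Q X] W]: functor W : ⟨t,⟨⟨t,e⟩,t⟩⟩, argument [Q X] : t; result ⟨⟨t,e⟩,t⟩.
[V p]: functor V : ⟨⟨t,e⟩,⟨⟨⟨e,⟨t,e⟩⟩,⟨t,t⟩⟩,⟨t,e⟩⟩⟩, argument p : ⟨t,e⟩; result ⟨⟨⟨e,⟨t,e⟩⟩,⟨t,t⟩⟩,⟨t,e⟩⟩.
[Y [V p]]: functor [V p] : ⟨⟨⟨e,⟨t,e⟩⟩,⟨t,t⟩⟩,⟨t,e⟩⟩, argument Y : ⟨⟨e,⟨t,e⟩⟩,⟨t,t⟩⟩; result ⟨t,e⟩.
[[[Q X] W] [Y [V p]]]: functor [[Q X] W] : ⟨⟨t,e⟩,t⟩, argument [Y [V p]] : ⟨t,e⟩; result t.

t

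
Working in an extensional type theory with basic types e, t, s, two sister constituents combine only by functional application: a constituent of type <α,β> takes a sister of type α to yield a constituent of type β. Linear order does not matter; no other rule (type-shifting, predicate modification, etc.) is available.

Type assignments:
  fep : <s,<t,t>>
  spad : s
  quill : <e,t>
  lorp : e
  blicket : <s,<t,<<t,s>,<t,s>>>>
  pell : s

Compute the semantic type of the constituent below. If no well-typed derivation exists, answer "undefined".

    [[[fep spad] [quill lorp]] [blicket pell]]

<<t,s>,<t,s>>

At [fep spad], fep : <s,<t,t>> takes spad : s, giving <t,t>.
At [quill lorp], quill : <e,t> takes lorp : e, giving t.
At [[fep spad] [quill lorp]], [fep spad] : <t,t> takes [quill lorp] : t, giving t.
At [blicket pell], blicket : <s,<t,<<t,s>,<t,s>>>> takes pell : s, giving <t,<<t,s>,<t,s>>>.
At [[[fep spad] [quill lorp]] [blicket pell]], [blicket pell] : <t,<<t,s>,<t,s>>> takes [[fep spad] [quill lorp]] : t, giving <<t,s>,<t,s>>.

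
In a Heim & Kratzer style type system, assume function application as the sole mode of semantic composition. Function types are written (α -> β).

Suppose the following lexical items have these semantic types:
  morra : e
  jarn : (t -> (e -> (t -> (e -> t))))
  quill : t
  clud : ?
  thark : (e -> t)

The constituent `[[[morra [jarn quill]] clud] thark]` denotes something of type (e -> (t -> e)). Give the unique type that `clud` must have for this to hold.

For [[[morra [jarn quill]] clud] thark] to have type (e -> (t -> e)) with thark of type (e -> t), [[morra [jarn quill]] clud] must be the function: [[morra [jarn quill]] clud] : ((e -> t) -> (e -> (t -> e))).
For [[morra [jarn quill]] clud] to have type ((e -> t) -> (e -> (t -> e))) with [morra [jarn quill]] of type (t -> (e -> t)), clud must be the function: clud : ((t -> (e -> t)) -> ((e -> t) -> (e -> (t -> e)))).

((t -> (e -> t)) -> ((e -> t) -> (e -> (t -> e))))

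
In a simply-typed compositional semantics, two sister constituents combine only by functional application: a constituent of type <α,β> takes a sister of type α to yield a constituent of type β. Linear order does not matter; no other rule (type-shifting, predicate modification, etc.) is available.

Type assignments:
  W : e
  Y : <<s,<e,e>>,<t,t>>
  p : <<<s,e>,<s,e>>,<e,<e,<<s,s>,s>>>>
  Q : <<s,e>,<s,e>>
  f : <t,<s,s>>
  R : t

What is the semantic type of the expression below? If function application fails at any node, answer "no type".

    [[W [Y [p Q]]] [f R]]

[p Q]: p is <<<s,e>,<s,e>>,<e,<e,<<s,s>,s>>>>, Q is <<s,e>,<s,e>>; result <e,<e,<<s,s>,s>>>.
[Y [p Q]]: <<s,<e,e>>,<t,t>> and <e,<e,<<s,s>,s>>> cannot combine by function application — type clash.

no type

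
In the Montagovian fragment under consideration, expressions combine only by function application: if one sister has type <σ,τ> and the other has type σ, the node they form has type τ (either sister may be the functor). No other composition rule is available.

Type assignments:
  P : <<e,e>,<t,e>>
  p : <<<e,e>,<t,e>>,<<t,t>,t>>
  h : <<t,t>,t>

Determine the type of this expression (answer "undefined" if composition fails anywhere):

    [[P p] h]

[P p]: functor p : <<<e,e>,<t,e>>,<<t,t>,t>>, argument P : <<e,e>,<t,e>>; result <<t,t>,t>.
[[P p] h]: <<t,t>,t> with <<t,t>,t> — neither is a function whose domain matches the other; composition fails here.

undefined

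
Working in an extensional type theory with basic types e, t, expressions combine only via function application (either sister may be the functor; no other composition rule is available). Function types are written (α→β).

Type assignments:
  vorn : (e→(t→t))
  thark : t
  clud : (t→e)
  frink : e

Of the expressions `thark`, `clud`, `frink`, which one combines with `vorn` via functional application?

thark : t — does not combine with vorn.
clud : (t→e) — does not combine with vorn.
frink — combines: vorn : (e→(t→t)) takes frink : e as argument, giving (t→t).

frink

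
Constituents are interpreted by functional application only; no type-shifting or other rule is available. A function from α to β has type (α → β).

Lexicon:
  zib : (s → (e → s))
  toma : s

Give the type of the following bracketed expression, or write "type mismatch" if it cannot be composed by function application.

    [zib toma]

(e → s)

[zib toma]: functor zib : (s → (e → s)), argument toma : s; result (e → s).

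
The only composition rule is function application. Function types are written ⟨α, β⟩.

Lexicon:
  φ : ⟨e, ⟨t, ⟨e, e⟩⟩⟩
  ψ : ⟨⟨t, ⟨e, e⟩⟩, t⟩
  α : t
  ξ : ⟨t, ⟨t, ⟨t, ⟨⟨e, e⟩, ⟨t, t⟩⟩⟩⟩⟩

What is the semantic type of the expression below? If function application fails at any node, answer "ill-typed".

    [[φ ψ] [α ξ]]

ill-typed

At [φ ψ]: neither ⟨e, ⟨t, ⟨e, e⟩⟩⟩ nor ⟨⟨t, ⟨e, e⟩⟩, t⟩ can take the other as argument; the node is ill-typed.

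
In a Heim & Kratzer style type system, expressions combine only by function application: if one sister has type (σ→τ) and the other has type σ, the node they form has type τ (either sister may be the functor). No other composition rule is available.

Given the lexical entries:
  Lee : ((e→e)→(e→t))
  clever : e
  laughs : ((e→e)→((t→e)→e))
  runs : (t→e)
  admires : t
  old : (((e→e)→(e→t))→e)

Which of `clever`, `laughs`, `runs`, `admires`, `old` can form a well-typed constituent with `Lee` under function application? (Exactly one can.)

clever : e — neither side's domain matches the other.
laughs : ((e→e)→((t→e)→e)) — neither side's domain matches the other.
runs : (t→e) — neither side's domain matches the other.
admires : t — neither side's domain matches the other.
old — combines: old : (((e→e)→(e→t))→e) takes Lee : ((e→e)→(e→t)) as argument, giving e.

old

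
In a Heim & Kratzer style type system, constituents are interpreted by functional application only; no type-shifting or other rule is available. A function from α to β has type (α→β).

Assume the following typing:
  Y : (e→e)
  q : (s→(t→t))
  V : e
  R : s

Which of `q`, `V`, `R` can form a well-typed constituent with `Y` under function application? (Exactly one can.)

V

q : (s→(t→t)) — does not combine with Y.
V — combines: Y : (e→e) takes V : e as argument, giving e.
R : s — does not combine with Y.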